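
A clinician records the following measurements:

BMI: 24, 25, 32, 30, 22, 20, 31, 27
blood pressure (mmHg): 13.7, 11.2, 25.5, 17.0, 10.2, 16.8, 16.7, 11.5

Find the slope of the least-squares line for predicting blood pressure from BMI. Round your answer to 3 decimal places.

n = 8, Σx = 211, Σy = 122.6, Σxy = 3323.4, Σx² = 5699
Sxx = Σx² − (Σx)²/n = 5699 − 5565.125 = 133.875
Sxy = Σxy − (Σx)(Σy)/n = 3323.4 − 3233.575 = 89.825
b = Sxy/Sxx = 89.825/133.875 = 0.670962

0.671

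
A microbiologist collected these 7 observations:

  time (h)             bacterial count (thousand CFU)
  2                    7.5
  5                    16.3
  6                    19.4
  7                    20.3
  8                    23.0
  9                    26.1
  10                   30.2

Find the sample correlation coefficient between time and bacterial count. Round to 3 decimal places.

0.994

n = 7, Σx = 47, Σy = 142.8, Σxy = 1075.9, Σx² = 359, Σy² = 3232.64
Sxx = Σx² − (Σx)²/n = 359 − 315.571429 = 43.428571
Sxy = Σxy − (Σx)(Σy)/n = 1075.9 − 958.8 = 117.1
Syy = Σy² − (Σy)²/n = 3232.64 − 2913.12 = 319.52
r = Sxy/√(Sxx·Syy) = 117.1/√(13876.297143) = 117.1/117.797696 = 0.994077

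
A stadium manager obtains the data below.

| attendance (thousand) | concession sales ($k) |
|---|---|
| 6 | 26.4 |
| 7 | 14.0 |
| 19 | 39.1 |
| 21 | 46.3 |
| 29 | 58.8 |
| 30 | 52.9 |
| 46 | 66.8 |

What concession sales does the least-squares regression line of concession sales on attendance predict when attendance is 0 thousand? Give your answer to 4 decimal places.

15.3344

n = 7, Σx = 158, Σy = 304.3, Σxy = 8336.6, Σx² = 4744
Sxx = Σx² − (Σx)²/n = 4744 − 3566.285714 = 1177.714286
Sxy = Σxy − (Σx)(Σy)/n = 8336.6 − 6868.485714 = 1468.114286
b = Sxy/Sxx = 1468.114286/1177.714286 = 1.246579
a = ȳ − b·x̄ = 43.471429 − 1.246579·22.571429 = 15.334352
ŷ(0) = a + b·0 = 15.334352 + 1.246579·0 = 15.334352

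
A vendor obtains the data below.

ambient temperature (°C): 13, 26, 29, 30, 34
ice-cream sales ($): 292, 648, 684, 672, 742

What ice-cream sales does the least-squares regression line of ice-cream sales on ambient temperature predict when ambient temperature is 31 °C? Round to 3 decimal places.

n = 5, Σx = 132, Σy = 3038, Σxy = 85868, Σx² = 3742
Sxx = Σx² − (Σx)²/n = 3742 − 3484.8 = 257.2
Sxy = Σxy − (Σx)(Σy)/n = 85868 − 80203.2 = 5664.8
b = Sxy/Sxx = 5664.8/257.2 = 22.024883
a = ȳ − b·x̄ = 607.6 − 22.024883·26.4 = 26.143079
ŷ(31) = a + b·31 = 26.143079 + 22.024883·31 = 708.914463

708.914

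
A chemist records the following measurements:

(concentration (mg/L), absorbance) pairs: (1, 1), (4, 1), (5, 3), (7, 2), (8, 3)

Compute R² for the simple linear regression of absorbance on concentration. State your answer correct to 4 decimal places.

0.5333

n = 5, Σx = 25, Σy = 10, Σxy = 58, Σx² = 155, Σy² = 24
Sxx = Σx² − (Σx)²/n = 155 − 125 = 30
Sxy = Σxy − (Σx)(Σy)/n = 58 − 50 = 8
Syy = Σy² − (Σy)²/n = 24 − 20 = 4
R² = Sxy²/(Sxx·Syy) = (8)²/(30·4) = 0.533333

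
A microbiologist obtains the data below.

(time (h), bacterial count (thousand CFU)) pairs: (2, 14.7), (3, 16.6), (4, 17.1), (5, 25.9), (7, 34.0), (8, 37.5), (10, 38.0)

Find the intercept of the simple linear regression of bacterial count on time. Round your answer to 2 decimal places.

7.09

n = 7, Σx = 39, Σy = 183.8, Σxy = 1195.1, Σx² = 267
Sxx = Σx² − (Σx)²/n = 267 − 217.285714 = 49.714286
Sxy = Σxy − (Σx)(Σy)/n = 1195.1 − 1024.028571 = 171.071429
b = Sxy/Sxx = 171.071429/49.714286 = 3.441092
a = ȳ − b·x̄ = 26.257143 − 3.441092·5.571429 = 7.085345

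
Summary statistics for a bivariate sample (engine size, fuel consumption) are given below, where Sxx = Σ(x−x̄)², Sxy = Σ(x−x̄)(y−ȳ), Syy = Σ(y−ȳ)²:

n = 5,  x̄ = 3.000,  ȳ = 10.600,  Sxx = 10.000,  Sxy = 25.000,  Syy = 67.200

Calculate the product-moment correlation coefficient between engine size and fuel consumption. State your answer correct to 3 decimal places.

r = Sxy/√(Sxx·Syy) = 25/√(672) = 25/25.922963 = 0.964396

0.964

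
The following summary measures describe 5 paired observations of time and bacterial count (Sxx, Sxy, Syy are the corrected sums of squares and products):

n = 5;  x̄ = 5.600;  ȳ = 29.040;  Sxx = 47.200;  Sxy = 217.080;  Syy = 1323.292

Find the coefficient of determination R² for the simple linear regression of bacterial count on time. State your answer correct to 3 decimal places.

0.754

R² = Sxy²/(Sxx·Syy) = (217.08)²/(47.2·1323.292) = 0.754470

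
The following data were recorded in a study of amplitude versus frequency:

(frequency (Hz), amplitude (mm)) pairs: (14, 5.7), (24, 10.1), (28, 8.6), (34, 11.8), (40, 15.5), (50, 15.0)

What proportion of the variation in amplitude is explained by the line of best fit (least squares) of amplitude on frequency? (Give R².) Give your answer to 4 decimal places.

n = 6, Σx = 190, Σy = 66.7, Σxy = 2334.2, Σx² = 6812, Σy² = 812.95
Sxx = Σx² − (Σx)²/n = 6812 − 6016.666667 = 795.333333
Sxy = Σxy − (Σx)(Σy)/n = 2334.2 − 2112.166667 = 222.033333
Syy = Σy² − (Σy)²/n = 812.95 − 741.481667 = 71.468333
R² = Sxy²/(Sxx·Syy) = (222.033333)²/(795.333333·71.468333) = 0.867308

0.8673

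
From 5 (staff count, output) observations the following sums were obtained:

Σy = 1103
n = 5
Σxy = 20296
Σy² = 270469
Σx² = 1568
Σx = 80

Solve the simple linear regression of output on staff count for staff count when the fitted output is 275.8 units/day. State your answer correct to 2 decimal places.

22.00

Sxx = Σx² − (Σx)²/n = 1568 − 1280 = 288
Sxy = Σxy − (Σx)(Σy)/n = 20296 − 17648 = 2648
b = Sxy/Sxx = 2648/288 = 9.194444
a = ȳ − b·x̄ = 220.6 − 9.194444·16 = 73.488889
Set a + b·x = 275.8: x = (275.8 − 73.488889) / 9.194444 = 22.003625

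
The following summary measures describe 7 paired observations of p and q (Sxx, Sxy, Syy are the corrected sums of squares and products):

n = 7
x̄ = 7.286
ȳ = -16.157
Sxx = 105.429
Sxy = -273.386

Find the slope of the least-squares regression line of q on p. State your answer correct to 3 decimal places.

b = Sxy/Sxx = -273.386/105.429 = -2.593082

-2.593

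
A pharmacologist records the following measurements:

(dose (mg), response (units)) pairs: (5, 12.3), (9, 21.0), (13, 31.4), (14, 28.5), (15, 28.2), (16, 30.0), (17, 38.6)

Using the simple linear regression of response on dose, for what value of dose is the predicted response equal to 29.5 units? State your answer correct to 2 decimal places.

n = 7, Σx = 89, Σy = 190, Σxy = 2616.9, Σx² = 1241
Sxx = Σx² − (Σx)²/n = 1241 − 1131.571429 = 109.428571
Sxy = Σxy − (Σx)(Σy)/n = 2616.9 − 2415.714286 = 201.185714
b = Sxy/Sxx = 201.185714/109.428571 = 1.838512
a = ȳ − b·x̄ = 27.142857 − 1.838512·12.714286 = 3.767493
Set a + b·x = 29.5: x = (29.5 − 3.767493) / 1.838512 = 13.996379

14.00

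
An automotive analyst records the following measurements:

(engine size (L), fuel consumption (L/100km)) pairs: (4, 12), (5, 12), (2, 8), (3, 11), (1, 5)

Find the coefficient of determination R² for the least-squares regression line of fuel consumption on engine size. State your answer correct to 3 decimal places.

0.871

n = 5, Σx = 15, Σy = 48, Σxy = 162, Σx² = 55, Σy² = 498
Sxx = Σx² − (Σx)²/n = 55 − 45 = 10
Sxy = Σxy − (Σx)(Σy)/n = 162 − 144 = 18
Syy = Σy² − (Σy)²/n = 498 − 460.8 = 37.2
R² = Sxy²/(Sxx·Syy) = (18)²/(10·37.2) = 0.870968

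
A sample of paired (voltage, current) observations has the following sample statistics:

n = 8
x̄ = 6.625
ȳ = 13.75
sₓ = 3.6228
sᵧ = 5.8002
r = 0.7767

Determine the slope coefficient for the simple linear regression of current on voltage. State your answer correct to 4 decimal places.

b = r · sᵧ/sₓ = 0.7767 · 5.8002/3.6228 = 1.243518

1.2435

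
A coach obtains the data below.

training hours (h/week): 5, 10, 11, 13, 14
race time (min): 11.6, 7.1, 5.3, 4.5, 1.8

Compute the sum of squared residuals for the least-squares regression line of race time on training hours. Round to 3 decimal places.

n = 5, Σx = 53, Σy = 30.3, Σxy = 271, Σx² = 611, Σy² = 236.55
Sxx = Σx² − (Σx)²/n = 611 − 561.8 = 49.2
Sxy = Σxy − (Σx)(Σy)/n = 271 − 321.18 = -50.18
Syy = Σy² − (Σy)²/n = 236.55 − 183.618 = 52.932
b = Sxy/Sxx = -50.18/49.2 = -1.019919
SSE = Syy − b·Sxy = 52.932 − (-1.019919)·(-50.18) = 1.752480

1.752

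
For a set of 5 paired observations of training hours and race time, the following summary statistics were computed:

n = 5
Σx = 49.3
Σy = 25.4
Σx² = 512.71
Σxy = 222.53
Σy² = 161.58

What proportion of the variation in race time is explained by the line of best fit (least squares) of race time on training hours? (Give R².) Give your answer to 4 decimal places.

0.8996

Sxx = Σx² − (Σx)²/n = 512.71 − 486.098 = 26.612
Sxy = Σxy − (Σx)(Σy)/n = 222.53 − 250.444 = -27.914
Syy = Σy² − (Σy)²/n = 161.58 − 129.032 = 32.548
R² = Sxy²/(Sxx·Syy) = (-27.914)²/(26.612·32.548) = 0.899585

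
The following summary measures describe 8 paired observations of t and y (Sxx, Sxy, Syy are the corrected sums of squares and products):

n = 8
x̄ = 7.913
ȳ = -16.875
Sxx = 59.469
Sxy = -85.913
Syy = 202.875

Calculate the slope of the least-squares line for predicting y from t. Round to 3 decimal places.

b = Sxy/Sxx = -85.913/59.469 = -1.444669

-1.445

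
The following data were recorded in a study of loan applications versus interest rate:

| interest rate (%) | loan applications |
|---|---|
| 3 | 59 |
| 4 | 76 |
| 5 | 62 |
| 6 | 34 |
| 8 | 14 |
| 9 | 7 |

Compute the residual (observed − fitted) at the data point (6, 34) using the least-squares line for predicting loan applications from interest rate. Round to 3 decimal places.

n = 6, Σx = 35, Σy = 252, Σxy = 1170, Σx² = 231
Sxx = Σx² − (Σx)²/n = 231 − 204.166667 = 26.833333
Sxy = Σxy − (Σx)(Σy)/n = 1170 − 1470 = -300
b = Sxy/Sxx = -300/26.833333 = -11.180124
a = ȳ − b·x̄ = 42 − (-11.180124)·5.833333 = 107.217391
ŷ(6) = 107.217391 + (-11.180124)·6 = 40.136646
residual = y − ŷ = 34 − 40.136646 = -6.136646

-6.137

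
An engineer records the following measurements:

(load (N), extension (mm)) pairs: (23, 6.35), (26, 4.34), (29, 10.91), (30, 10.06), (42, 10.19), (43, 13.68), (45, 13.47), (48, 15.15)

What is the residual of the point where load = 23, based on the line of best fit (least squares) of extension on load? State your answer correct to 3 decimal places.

n = 8, Σx = 286, Σy = 84.15, Σxy = 3226.65, Σx² = 10888
Sxx = Σx² − (Σx)²/n = 10888 − 10224.5 = 663.5
Sxy = Σxy − (Σx)(Σy)/n = 3226.65 − 3008.3625 = 218.2875
b = Sxy/Sxx = 218.2875/663.5 = 0.328994
a = ȳ − b·x̄ = 10.51875 − 0.328994·35.75 = -1.242784
ŷ(23) = -1.242784 + 0.328994·23 = 6.324077
residual = y − ŷ = 6.35 − 6.324077 = 0.025923

0.026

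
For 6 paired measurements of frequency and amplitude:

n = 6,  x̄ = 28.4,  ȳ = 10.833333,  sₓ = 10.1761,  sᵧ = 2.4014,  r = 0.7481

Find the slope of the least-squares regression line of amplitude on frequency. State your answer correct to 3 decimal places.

b = r · sᵧ/sₓ = 0.7481 · 2.4014/10.1761 = 0.176540

0.177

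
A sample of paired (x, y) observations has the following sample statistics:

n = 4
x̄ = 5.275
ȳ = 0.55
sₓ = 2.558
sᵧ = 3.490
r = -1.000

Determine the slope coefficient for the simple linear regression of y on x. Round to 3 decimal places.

-1.364

b = r · sᵧ/sₓ = -1 · 3.49/2.558 = -1.364347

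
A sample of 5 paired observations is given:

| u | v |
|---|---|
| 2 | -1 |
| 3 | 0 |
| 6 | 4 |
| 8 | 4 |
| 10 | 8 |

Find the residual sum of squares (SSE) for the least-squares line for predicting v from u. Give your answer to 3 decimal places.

n = 5, Σx = 29, Σy = 15, Σxy = 134, Σx² = 213, Σy² = 97
Sxx = Σx² − (Σx)²/n = 213 − 168.2 = 44.8
Sxy = Σxy − (Σx)(Σy)/n = 134 − 87 = 47
Syy = Σy² − (Σy)²/n = 97 − 45 = 52
b = Sxy/Sxx = 47/44.8 = 1.049107
SSE = Syy − b·Sxy = 52 − 1.049107·47 = 2.691964

2.692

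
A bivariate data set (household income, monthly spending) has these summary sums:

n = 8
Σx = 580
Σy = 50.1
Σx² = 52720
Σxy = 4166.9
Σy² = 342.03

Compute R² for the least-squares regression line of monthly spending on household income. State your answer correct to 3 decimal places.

Sxx = Σx² − (Σx)²/n = 52720 − 42050 = 10670
Sxy = Σxy − (Σx)(Σy)/n = 4166.9 − 3632.25 = 534.65
Syy = Σy² − (Σy)²/n = 342.03 − 313.75125 = 28.27875
R² = Sxy²/(Sxx·Syy) = (534.65)²/(10670·28.27875) = 0.947359

0.947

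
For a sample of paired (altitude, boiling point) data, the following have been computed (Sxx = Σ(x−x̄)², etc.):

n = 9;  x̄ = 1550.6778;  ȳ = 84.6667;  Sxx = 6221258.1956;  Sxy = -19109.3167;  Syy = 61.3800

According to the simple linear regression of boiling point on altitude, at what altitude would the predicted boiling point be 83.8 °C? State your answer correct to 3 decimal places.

1832.842

b = Sxy/Sxx = -19109.3167/6221258.1956 = -0.003072
a = ȳ − b·x̄ = 84.6667 − (-0.003072)·1550.6778 = 89.429787
Set a + b·x = 83.8: x = (83.8 − 89.429787) / (-0.003072) = 1832.841970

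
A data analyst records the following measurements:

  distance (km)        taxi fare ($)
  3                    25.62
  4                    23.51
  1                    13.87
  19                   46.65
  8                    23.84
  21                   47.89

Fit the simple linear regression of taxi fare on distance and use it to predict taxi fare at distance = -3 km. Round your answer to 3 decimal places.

11.040

n = 6, Σx = 56, Σy = 181.38, Σxy = 2267.53, Σx² = 892
Sxx = Σx² − (Σx)²/n = 892 − 522.666667 = 369.333333
Sxy = Σxy − (Σx)(Σy)/n = 2267.53 − 1692.88 = 574.65
b = Sxy/Sxx = 574.65/369.333333 = 1.555912
a = ȳ − b·x̄ = 30.23 − 1.555912·9.333333 = 15.708159
ŷ(-3) = a + b·-3 = 15.708159 + 1.555912·(-3) = 11.040424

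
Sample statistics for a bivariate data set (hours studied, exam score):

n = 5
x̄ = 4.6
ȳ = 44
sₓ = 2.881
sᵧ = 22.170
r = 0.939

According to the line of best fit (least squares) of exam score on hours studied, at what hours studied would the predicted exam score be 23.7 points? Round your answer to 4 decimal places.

b = r · sᵧ/sₓ = 0.939 · 22.17/2.881 = 7.225835
a = ȳ − b·x̄ = 44 − 7.225835·4.6 = 10.761160
Set a + b·x = 23.7: x = (23.7 − 10.761160) / 7.225835 = 1.790636

1.7906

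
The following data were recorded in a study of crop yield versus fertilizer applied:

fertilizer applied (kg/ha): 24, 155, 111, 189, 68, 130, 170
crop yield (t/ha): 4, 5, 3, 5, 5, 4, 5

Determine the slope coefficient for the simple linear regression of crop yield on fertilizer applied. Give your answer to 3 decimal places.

n = 7, Σx = 847, Σy = 31, Σxy = 3859, Σx² = 123067
Sxx = Σx² − (Σx)²/n = 123067 − 102487 = 20580
Sxy = Σxy − (Σx)(Σy)/n = 3859 − 3751 = 108
b = Sxy/Sxx = 108/20580 = 0.005248

0.005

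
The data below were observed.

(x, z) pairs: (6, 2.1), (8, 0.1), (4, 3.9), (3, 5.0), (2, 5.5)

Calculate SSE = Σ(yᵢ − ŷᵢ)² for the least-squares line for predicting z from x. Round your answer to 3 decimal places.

n = 5, Σx = 23, Σy = 16.6, Σxy = 55, Σx² = 129, Σy² = 74.88
Sxx = Σx² − (Σx)²/n = 129 − 105.8 = 23.2
Sxy = Σxy − (Σx)(Σy)/n = 55 − 76.36 = -21.36
Syy = Σy² − (Σy)²/n = 74.88 − 55.112 = 19.768
b = Sxy/Sxx = -21.36/23.2 = -0.920690
SSE = Syy − b·Sxy = 19.768 − (-0.920690)·(-21.36) = 0.102069

0.102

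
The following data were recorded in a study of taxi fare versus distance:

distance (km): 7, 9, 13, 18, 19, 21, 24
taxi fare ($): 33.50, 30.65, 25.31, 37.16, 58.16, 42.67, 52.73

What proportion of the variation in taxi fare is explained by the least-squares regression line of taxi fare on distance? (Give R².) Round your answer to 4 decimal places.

n = 7, Σx = 111, Σy = 280.18, Σxy = 4774.89, Σx² = 2001, Σy² = 12066.9016
Sxx = Σx² − (Σx)²/n = 2001 − 1760.142857 = 240.857143
Sxy = Σxy − (Σx)(Σy)/n = 4774.89 − 4442.854286 = 332.035714
Syy = Σy² − (Σy)²/n = 12066.9016 − 11214.404629 = 852.496971
R² = Sxy²/(Sxx·Syy) = (332.035714)²/(240.857143·852.496971) = 0.536929

0.5369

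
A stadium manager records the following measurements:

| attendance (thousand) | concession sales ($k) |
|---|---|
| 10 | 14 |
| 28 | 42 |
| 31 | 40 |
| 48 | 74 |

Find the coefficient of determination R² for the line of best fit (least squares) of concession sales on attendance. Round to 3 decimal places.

0.980

n = 4, Σx = 117, Σy = 170, Σxy = 6108, Σx² = 4149, Σy² = 9036
Sxx = Σx² − (Σx)²/n = 4149 − 3422.25 = 726.75
Sxy = Σxy − (Σx)(Σy)/n = 6108 − 4972.5 = 1135.5
Syy = Σy² − (Σy)²/n = 9036 − 7225 = 1811
R² = Sxy²/(Sxx·Syy) = (1135.5)²/(726.75·1811) = 0.979650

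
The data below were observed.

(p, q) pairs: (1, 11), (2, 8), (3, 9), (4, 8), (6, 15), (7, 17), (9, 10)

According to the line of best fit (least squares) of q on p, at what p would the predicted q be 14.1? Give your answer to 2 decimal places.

n = 7, Σx = 32, Σy = 78, Σxy = 385, Σx² = 196
Sxx = Σx² − (Σx)²/n = 196 − 146.285714 = 49.714286
Sxy = Σxy − (Σx)(Σy)/n = 385 − 356.571429 = 28.428571
b = Sxy/Sxx = 28.428571/49.714286 = 0.571839
a = ȳ − b·x̄ = 11.142857 − 0.571839·4.571429 = 8.528736
Set a + b·x = 14.1: x = (14.1 − 8.528736) / 0.571839 = 9.742714

9.74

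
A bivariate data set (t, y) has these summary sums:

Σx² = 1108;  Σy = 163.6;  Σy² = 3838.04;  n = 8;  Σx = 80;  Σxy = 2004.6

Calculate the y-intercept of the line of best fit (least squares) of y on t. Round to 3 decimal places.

8.482

Sxx = Σx² − (Σx)²/n = 1108 − 800 = 308
Sxy = Σxy − (Σx)(Σy)/n = 2004.6 − 1636 = 368.6
b = Sxy/Sxx = 368.6/308 = 1.196753
a = ȳ − b·x̄ = 20.45 − 1.196753·10 = 8.482468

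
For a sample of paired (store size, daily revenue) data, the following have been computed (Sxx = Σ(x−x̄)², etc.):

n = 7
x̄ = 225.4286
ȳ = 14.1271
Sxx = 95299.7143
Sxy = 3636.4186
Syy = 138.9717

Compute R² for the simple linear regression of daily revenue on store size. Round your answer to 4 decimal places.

R² = Sxy²/(Sxx·Syy) = (3636.4186)²/(95299.7143·138.9717) = 0.998458

0.9985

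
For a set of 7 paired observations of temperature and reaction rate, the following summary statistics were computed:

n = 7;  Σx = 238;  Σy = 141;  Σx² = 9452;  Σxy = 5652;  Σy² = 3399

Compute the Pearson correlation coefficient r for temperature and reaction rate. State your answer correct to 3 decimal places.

0.984

Sxx = Σx² − (Σx)²/n = 9452 − 8092 = 1360
Sxy = Σxy − (Σx)(Σy)/n = 5652 − 4794 = 858
Syy = Σy² − (Σy)²/n = 3399 − 2840.142857 = 558.857143
r = Sxy/√(Sxx·Syy) = 858/√(760045.714286) = 858/871.806007 = 0.984164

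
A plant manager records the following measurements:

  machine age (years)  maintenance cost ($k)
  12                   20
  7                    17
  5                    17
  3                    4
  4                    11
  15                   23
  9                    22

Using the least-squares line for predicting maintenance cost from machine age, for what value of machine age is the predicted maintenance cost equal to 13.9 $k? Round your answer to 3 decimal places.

n = 7, Σx = 55, Σy = 114, Σxy = 1043, Σx² = 549
Sxx = Σx² − (Σx)²/n = 549 − 432.142857 = 116.857143
Sxy = Σxy − (Σx)(Σy)/n = 1043 − 895.714286 = 147.285714
b = Sxy/Sxx = 147.285714/116.857143 = 1.260391
a = ȳ − b·x̄ = 16.285714 − 1.260391·7.857143 = 6.382641
Set a + b·x = 13.9: x = (13.9 − 6.382641) / 1.260391 = 5.964306

5.964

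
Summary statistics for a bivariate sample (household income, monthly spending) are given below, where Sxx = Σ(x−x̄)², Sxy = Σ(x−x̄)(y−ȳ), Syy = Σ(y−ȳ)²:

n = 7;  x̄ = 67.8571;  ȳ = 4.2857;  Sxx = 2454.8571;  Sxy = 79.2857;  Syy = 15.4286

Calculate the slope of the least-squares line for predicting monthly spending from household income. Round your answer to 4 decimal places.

b = Sxy/Sxx = 79.2857/2454.8571 = 0.032297

0.0323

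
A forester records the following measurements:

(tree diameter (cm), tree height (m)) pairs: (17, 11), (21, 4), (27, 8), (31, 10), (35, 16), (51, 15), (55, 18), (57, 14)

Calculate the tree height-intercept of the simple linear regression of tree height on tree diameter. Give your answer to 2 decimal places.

n = 8, Σx = 294, Σy = 96, Σxy = 3910, Σx² = 12520
Sxx = Σx² − (Σx)²/n = 12520 − 10804.5 = 1715.5
Sxy = Σxy − (Σx)(Σy)/n = 3910 − 3528 = 382
b = Sxy/Sxx = 382/1715.5 = 0.222676
a = ȳ − b·x̄ = 12 − 0.222676·36.75 = 3.816672

3.82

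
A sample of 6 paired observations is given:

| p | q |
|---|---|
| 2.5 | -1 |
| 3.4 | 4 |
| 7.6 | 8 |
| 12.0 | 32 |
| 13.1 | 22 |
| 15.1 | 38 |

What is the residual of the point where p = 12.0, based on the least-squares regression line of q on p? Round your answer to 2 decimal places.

6.12

n = 6, Σx = 53.7, Σy = 103, Σxy = 1317.9, Σx² = 619.19
Sxx = Σx² − (Σx)²/n = 619.19 − 480.615 = 138.575
Sxy = Σxy − (Σx)(Σy)/n = 1317.9 − 921.85 = 396.05
b = Sxy/Sxx = 396.05/138.575 = 2.858019
a = ȳ − b·x̄ = 17.166667 − 2.858019·8.95 = -8.412604
ŷ(12.0) = -8.412604 + 2.858019·12 = 25.883625
residual = y − ŷ = 32 − 25.883625 = 6.116375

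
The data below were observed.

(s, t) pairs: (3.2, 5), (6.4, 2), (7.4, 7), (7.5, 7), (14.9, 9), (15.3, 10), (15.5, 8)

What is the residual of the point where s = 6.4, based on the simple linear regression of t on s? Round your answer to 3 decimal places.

n = 7, Σx = 70.2, Σy = 48, Σxy = 544.2, Σx² = 858.56
Sxx = Σx² − (Σx)²/n = 858.56 − 704.005714 = 154.554286
Sxy = Σxy − (Σx)(Σy)/n = 544.2 − 481.371429 = 62.828571
b = Sxy/Sxx = 62.828571/154.554286 = 0.406515
a = ȳ − b·x̄ = 6.857143 − 0.406515·10.028571 = 2.780382
ŷ(6.4) = 2.780382 + 0.406515·6.4 = 5.382076
residual = y − ŷ = 2 − 5.382076 = -3.382076

-3.382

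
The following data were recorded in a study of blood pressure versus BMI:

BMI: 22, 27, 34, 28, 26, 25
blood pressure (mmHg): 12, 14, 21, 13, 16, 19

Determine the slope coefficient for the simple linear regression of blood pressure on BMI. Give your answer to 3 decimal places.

n = 6, Σx = 162, Σy = 95, Σxy = 2611, Σx² = 4454
Sxx = Σx² − (Σx)²/n = 4454 − 4374 = 80
Sxy = Σxy − (Σx)(Σy)/n = 2611 − 2565 = 46
b = Sxy/Sxx = 46/80 = 0.575

0.575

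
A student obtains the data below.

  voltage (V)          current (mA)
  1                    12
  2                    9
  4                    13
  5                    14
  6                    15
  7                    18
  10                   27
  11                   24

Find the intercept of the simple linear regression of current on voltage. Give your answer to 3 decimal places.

n = 8, Σx = 46, Σy = 132, Σxy = 902, Σx² = 352
Sxx = Σx² − (Σx)²/n = 352 − 264.5 = 87.5
Sxy = Σxy − (Σx)(Σy)/n = 902 − 759 = 143
b = Sxy/Sxx = 143/87.5 = 1.634286
a = ȳ − b·x̄ = 16.5 − 1.634286·5.75 = 7.102857

7.103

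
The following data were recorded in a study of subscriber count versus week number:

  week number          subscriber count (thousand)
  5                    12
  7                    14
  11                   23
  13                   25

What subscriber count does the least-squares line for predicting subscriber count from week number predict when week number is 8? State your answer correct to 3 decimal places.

16.750

n = 4, Σx = 36, Σy = 74, Σxy = 736, Σx² = 364
Sxx = Σx² − (Σx)²/n = 364 − 324 = 40
Sxy = Σxy − (Σx)(Σy)/n = 736 − 666 = 70
b = Sxy/Sxx = 70/40 = 1.75
a = ȳ − b·x̄ = 18.5 − 1.75·9 = 2.75
ŷ(8) = a + b·8 = 2.75 + 1.75·8 = 16.75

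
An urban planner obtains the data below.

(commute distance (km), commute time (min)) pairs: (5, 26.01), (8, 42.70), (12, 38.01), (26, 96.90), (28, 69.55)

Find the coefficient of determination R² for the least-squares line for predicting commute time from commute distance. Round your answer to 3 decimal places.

0.805

n = 5, Σx = 79, Σy = 273.17, Σxy = 5394.57, Σx² = 1693, Σy² = 18171.3827
Sxx = Σx² − (Σx)²/n = 1693 − 1248.2 = 444.8
Sxy = Σxy − (Σx)(Σy)/n = 5394.57 − 4316.086 = 1078.484
Syy = Σy² − (Σy)²/n = 18171.3827 − 14924.36978 = 3247.01292
R² = Sxy²/(Sxx·Syy) = (1078.484)²/(444.8·3247.01292) = 0.805339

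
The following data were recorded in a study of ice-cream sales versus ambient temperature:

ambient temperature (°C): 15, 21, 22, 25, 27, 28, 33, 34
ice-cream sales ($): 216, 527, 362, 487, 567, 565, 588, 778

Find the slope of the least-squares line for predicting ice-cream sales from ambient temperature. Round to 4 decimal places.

n = 8, Σx = 205, Σy = 4090, Σxy = 111431, Σx² = 5533
Sxx = Σx² − (Σx)²/n = 5533 − 5253.125 = 279.875
Sxy = Σxy − (Σx)(Σy)/n = 111431 − 104806.25 = 6624.75
b = Sxy/Sxx = 6624.75/279.875 = 23.670389

23.6704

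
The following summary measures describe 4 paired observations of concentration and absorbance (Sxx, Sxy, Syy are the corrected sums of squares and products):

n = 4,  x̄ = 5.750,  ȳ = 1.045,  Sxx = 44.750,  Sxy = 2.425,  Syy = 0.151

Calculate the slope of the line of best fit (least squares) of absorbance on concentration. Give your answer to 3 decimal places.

b = Sxy/Sxx = 2.425/44.75 = 0.054190

0.054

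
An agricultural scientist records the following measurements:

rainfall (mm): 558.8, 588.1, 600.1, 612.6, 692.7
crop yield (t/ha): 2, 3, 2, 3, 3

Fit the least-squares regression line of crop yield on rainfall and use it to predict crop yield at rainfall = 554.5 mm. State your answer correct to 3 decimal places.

2.254

n = 5, Σx = 3052.3, Σy = 13, Σxy = 7998, Σx² = 1873351.11
Sxx = Σx² − (Σx)²/n = 1873351.11 − 1863307.058 = 10044.052
Sxy = Σxy − (Σx)(Σy)/n = 7998 − 7935.98 = 62.02
b = Sxy/Sxx = 62.02/10044.052 = 0.006175
a = ȳ − b·x̄ = 2.6 − 0.006175·610.46 = -1.169468
ŷ(554.5) = a + b·554.5 = -1.169468 + 0.006175·554.5 = 2.254458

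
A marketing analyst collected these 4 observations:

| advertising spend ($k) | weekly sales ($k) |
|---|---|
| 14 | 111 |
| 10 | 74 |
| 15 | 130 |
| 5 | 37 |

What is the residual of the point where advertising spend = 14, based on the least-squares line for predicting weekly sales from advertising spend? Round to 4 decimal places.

-3.9516

n = 4, Σx = 44, Σy = 352, Σxy = 4429, Σx² = 546
Sxx = Σx² − (Σx)²/n = 546 − 484 = 62
Sxy = Σxy − (Σx)(Σy)/n = 4429 − 3872 = 557
b = Sxy/Sxx = 557/62 = 8.983871
a = ȳ − b·x̄ = 88 − 8.983871·11 = -10.822581
ŷ(14) = -10.822581 + 8.983871·14 = 114.951613
residual = y − ŷ = 111 − 114.951613 = -3.951613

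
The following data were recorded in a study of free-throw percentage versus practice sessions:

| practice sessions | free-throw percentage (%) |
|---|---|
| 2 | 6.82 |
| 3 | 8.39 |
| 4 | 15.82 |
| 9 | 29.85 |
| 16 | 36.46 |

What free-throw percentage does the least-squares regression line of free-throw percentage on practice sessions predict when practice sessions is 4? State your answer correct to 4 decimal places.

n = 5, Σx = 34, Σy = 97.34, Σxy = 954.1, Σx² = 366
Sxx = Σx² − (Σx)²/n = 366 − 231.2 = 134.8
Sxy = Σxy − (Σx)(Σy)/n = 954.1 − 661.912 = 292.188
b = Sxy/Sxx = 292.188/134.8 = 2.167567
a = ȳ − b·x̄ = 19.468 − 2.167567·6.8 = 4.728546
ŷ(4) = a + b·4 = 4.728546 + 2.167567·4 = 13.398813

13.3988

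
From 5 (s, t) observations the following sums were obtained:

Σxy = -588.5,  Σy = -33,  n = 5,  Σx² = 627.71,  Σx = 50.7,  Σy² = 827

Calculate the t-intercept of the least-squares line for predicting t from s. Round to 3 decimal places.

Sxx = Σx² − (Σx)²/n = 627.71 − 514.098 = 113.612
Sxy = Σxy − (Σx)(Σy)/n = -588.5 − (-334.62) = -253.88
b = Sxy/Sxx = -253.88/113.612 = -2.234623
a = ȳ − b·x̄ = -6.6 − (-2.234623)·10.14 = 16.059078

16.059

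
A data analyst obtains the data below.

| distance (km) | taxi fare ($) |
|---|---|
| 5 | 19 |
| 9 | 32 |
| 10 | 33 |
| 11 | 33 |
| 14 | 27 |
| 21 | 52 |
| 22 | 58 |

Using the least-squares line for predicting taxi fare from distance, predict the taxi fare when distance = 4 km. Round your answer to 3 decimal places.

n = 7, Σx = 92, Σy = 254, Σxy = 3822, Σx² = 1448
Sxx = Σx² − (Σx)²/n = 1448 − 1209.142857 = 238.857143
Sxy = Σxy − (Σx)(Σy)/n = 3822 − 3338.285714 = 483.714286
b = Sxy/Sxx = 483.714286/238.857143 = 2.025120
a = ȳ − b·x̄ = 36.285714 − 2.025120·13.142857 = 9.669856
ŷ(4) = a + b·4 = 9.669856 + 2.025120·4 = 17.770335

17.770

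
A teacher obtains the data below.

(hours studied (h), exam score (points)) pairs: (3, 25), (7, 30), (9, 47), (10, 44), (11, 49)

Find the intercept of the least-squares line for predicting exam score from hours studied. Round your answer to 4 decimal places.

13.6000

n = 5, Σx = 40, Σy = 195, Σxy = 1687, Σx² = 360
Sxx = Σx² − (Σx)²/n = 360 − 320 = 40
Sxy = Σxy − (Σx)(Σy)/n = 1687 − 1560 = 127
b = Sxy/Sxx = 127/40 = 3.175
a = ȳ − b·x̄ = 39 − 3.175·8 = 13.6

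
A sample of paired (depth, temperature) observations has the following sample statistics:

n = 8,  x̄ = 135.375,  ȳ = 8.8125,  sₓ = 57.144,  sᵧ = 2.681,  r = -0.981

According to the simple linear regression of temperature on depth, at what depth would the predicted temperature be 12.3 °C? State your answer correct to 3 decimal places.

59.601

b = r · sᵧ/sₓ = -0.981 · 2.681/57.144 = -0.046025
a = ȳ − b·x̄ = 8.8125 − (-0.046025)·135.375 = 15.043154
Set a + b·x = 12.3: x = (12.3 − 15.043154) / (-0.046025) = 59.601206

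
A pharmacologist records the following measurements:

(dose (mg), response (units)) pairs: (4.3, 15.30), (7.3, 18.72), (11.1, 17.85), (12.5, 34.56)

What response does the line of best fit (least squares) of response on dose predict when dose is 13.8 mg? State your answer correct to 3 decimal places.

n = 4, Σx = 35.2, Σy = 86.43, Σxy = 832.581, Σx² = 351.24
Sxx = Σx² − (Σx)²/n = 351.24 − 309.76 = 41.48
Sxy = Σxy − (Σx)(Σy)/n = 832.581 − 760.584 = 71.997
b = Sxy/Sxx = 71.997/41.48 = 1.735704
a = ȳ − b·x̄ = 21.6075 − 1.735704·8.8 = 6.333305
ŷ(13.8) = a + b·13.8 = 6.333305 + 1.735704·13.8 = 30.286020

30.286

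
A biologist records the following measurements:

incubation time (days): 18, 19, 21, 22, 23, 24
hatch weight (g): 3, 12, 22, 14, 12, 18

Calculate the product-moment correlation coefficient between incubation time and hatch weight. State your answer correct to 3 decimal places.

0.610

n = 6, Σx = 127, Σy = 81, Σxy = 1760, Σx² = 2715, Σy² = 1301
Sxx = Σx² − (Σx)²/n = 2715 − 2688.166667 = 26.833333
Sxy = Σxy − (Σx)(Σy)/n = 1760 − 1714.5 = 45.5
Syy = Σy² − (Σy)²/n = 1301 − 1093.5 = 207.5
r = Sxy/√(Sxx·Syy) = 45.5/√(5567.916667) = 45.5/74.618474 = 0.609769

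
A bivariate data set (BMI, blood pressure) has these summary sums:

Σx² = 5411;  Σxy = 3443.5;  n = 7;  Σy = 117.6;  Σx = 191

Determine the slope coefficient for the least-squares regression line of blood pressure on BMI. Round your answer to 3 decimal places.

1.177

Sxx = Σx² − (Σx)²/n = 5411 − 5211.571429 = 199.428571
Sxy = Σxy − (Σx)(Σy)/n = 3443.5 − 3208.8 = 234.7
b = Sxy/Sxx = 234.7/199.428571 = 1.176862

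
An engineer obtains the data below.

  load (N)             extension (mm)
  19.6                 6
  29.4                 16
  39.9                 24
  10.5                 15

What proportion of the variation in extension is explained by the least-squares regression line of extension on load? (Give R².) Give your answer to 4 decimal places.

0.4482

n = 4, Σx = 99.4, Σy = 61, Σxy = 1703.1, Σx² = 2950.78, Σy² = 1093
Sxx = Σx² − (Σx)²/n = 2950.78 − 2470.09 = 480.69
Sxy = Σxy − (Σx)(Σy)/n = 1703.1 − 1515.85 = 187.25
Syy = Σy² − (Σy)²/n = 1093 − 930.25 = 162.75
R² = Sxy²/(Sxx·Syy) = (187.25)²/(480.69·162.75) = 0.448185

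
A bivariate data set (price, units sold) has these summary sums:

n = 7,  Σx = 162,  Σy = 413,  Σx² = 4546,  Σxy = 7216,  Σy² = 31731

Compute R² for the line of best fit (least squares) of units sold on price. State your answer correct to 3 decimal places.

0.935

Sxx = Σx² − (Σx)²/n = 4546 − 3749.142857 = 796.857143
Sxy = Σxy − (Σx)(Σy)/n = 7216 − 9558 = -2342
Syy = Σy² − (Σy)²/n = 31731 − 24367 = 7364
R² = Sxy²/(Sxx·Syy) = (-2342)²/(796.857143·7364) = 0.934716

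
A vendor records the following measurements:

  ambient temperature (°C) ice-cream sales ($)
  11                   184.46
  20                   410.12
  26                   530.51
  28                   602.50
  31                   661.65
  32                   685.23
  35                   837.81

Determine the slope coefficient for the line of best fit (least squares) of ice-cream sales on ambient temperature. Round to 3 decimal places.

n = 7, Σx = 183, Σy = 3912.28, Σxy = 112656.58, Σx² = 5191
Sxx = Σx² − (Σx)²/n = 5191 − 4784.142857 = 406.857143
Sxy = Σxy − (Σx)(Σy)/n = 112656.58 − 102278.177143 = 10378.402857
b = Sxy/Sxx = 10378.402857/406.857143 = 25.508715

25.509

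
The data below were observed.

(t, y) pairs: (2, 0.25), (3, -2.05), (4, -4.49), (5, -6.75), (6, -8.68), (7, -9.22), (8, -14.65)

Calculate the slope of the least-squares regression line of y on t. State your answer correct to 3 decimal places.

n = 7, Σx = 35, Σy = -45.59, Σxy = -291.18, Σx² = 203
Sxx = Σx² − (Σx)²/n = 203 − 175 = 28
Sxy = Σxy − (Σx)(Σy)/n = -291.18 − (-227.95) = -63.23
b = Sxy/Sxx = -63.23/28 = -2.258214

-2.258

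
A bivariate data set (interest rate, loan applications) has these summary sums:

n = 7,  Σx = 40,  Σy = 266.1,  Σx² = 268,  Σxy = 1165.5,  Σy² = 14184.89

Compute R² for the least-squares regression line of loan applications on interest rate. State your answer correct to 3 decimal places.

0.786

Sxx = Σx² − (Σx)²/n = 268 − 228.571429 = 39.428571
Sxy = Σxy − (Σx)(Σy)/n = 1165.5 − 1520.571429 = -355.071429
Syy = Σy² − (Σy)²/n = 14184.89 − 10115.601429 = 4069.288571
R² = Sxy²/(Sxx·Syy) = (-355.071429)²/(39.428571·4069.288571) = 0.785782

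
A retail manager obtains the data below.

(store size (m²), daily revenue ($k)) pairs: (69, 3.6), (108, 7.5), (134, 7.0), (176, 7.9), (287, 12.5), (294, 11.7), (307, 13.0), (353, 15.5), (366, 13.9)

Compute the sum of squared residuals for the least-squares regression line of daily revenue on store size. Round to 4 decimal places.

6.3016

n = 9, Σx = 2094, Σy = 92.6, Σxy = 24964, Σx² = 586976, Σy² = 1076.22
Sxx = Σx² − (Σx)²/n = 586976 − 487204 = 99772
Sxy = Σxy − (Σx)(Σy)/n = 24964 − 21544.933333 = 3419.066667
Syy = Σy² − (Σy)²/n = 1076.22 − 952.751111 = 123.468889
b = Sxy/Sxx = 3419.066667/99772 = 0.034269
SSE = Syy − b·Sxy = 123.468889 − 0.034269·3419.066667 = 6.301579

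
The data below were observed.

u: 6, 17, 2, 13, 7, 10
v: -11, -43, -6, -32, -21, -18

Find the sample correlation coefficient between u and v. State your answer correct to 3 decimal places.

n = 6, Σx = 55, Σy = -131, Σxy = -1552, Σx² = 647, Σy² = 3795
Sxx = Σx² − (Σx)²/n = 647 − 504.166667 = 142.833333
Sxy = Σxy − (Σx)(Σy)/n = -1552 − (-1200.833333) = -351.166667
Syy = Σy² − (Σy)²/n = 3795 − 2860.166667 = 934.833333
r = Sxy/√(Sxx·Syy) = -351.166667/√(133525.361111) = -351.166667/365.411222 = -0.961018

-0.961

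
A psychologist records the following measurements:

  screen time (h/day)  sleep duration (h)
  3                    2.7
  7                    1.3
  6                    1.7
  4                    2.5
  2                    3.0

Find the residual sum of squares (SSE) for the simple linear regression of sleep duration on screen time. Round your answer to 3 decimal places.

n = 5, Σx = 22, Σy = 11.2, Σxy = 43.4, Σx² = 114, Σy² = 27.12
Sxx = Σx² − (Σx)²/n = 114 − 96.8 = 17.2
Sxy = Σxy − (Σx)(Σy)/n = 43.4 − 49.28 = -5.88
Syy = Σy² − (Σy)²/n = 27.12 − 25.088 = 2.032
b = Sxy/Sxx = -5.88/17.2 = -0.341860
SSE = Syy − b·Sxy = 2.032 − (-0.341860)·(-5.88) = 0.021860

0.022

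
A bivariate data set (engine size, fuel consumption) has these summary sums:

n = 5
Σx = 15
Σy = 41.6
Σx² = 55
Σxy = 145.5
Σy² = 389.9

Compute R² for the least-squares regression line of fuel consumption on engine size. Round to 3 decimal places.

0.979

Sxx = Σx² − (Σx)²/n = 55 − 45 = 10
Sxy = Σxy − (Σx)(Σy)/n = 145.5 − 124.8 = 20.7
Syy = Σy² − (Σy)²/n = 389.9 − 346.112 = 43.788
R² = Sxy²/(Sxx·Syy) = (20.7)²/(10·43.788) = 0.978556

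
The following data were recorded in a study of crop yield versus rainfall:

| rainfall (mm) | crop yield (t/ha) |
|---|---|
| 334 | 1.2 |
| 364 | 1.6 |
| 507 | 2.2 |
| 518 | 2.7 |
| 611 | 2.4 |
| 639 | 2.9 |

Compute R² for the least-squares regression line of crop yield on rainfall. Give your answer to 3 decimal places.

n = 6, Σx = 2973, Σy = 13, Σxy = 6816.7, Σx² = 1551067, Σy² = 30.3
Sxx = Σx² − (Σx)²/n = 1551067 − 1473121.5 = 77945.5
Sxy = Σxy − (Σx)(Σy)/n = 6816.7 − 6441.5 = 375.2
Syy = Σy² − (Σy)²/n = 30.3 − 28.166667 = 2.133333
R² = Sxy²/(Sxx·Syy) = (375.2)²/(77945.5·2.133333) = 0.846595

0.847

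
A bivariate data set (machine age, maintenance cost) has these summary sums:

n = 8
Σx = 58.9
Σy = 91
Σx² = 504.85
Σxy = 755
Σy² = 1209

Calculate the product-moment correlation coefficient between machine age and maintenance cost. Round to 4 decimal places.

0.7641

Sxx = Σx² − (Σx)²/n = 504.85 − 433.65125 = 71.19875
Sxy = Σxy − (Σx)(Σy)/n = 755 − 669.9875 = 85.0125
Syy = Σy² − (Σy)²/n = 1209 − 1035.125 = 173.875
r = Sxy/√(Sxx·Syy) = 85.0125/√(12379.682656) = 85.0125/111.264022 = 0.764061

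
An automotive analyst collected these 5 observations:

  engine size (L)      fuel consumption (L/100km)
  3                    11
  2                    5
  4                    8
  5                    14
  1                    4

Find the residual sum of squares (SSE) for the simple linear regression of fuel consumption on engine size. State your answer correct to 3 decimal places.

n = 5, Σx = 15, Σy = 42, Σxy = 149, Σx² = 55, Σy² = 422
Sxx = Σx² − (Σx)²/n = 55 − 45 = 10
Sxy = Σxy − (Σx)(Σy)/n = 149 − 126 = 23
Syy = Σy² − (Σy)²/n = 422 − 352.8 = 69.2
b = Sxy/Sxx = 23/10 = 2.3
SSE = Syy − b·Sxy = 69.2 − 2.3·23 = 16.3

16.300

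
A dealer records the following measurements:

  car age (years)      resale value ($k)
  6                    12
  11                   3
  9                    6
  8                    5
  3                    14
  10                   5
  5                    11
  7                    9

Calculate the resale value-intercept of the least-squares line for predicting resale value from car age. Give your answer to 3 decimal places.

n = 8, Σx = 59, Σy = 65, Σxy = 409, Σx² = 485
Sxx = Σx² − (Σx)²/n = 485 − 435.125 = 49.875
Sxy = Σxy − (Σx)(Σy)/n = 409 − 479.375 = -70.375
b = Sxy/Sxx = -70.375/49.875 = -1.411028
a = ȳ − b·x̄ = 8.125 − (-1.411028)·7.375 = 18.531328

18.531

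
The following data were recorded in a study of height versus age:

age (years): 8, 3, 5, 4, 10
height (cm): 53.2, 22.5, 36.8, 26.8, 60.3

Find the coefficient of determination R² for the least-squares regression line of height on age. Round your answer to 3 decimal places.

0.983

n = 5, Σx = 30, Σy = 199.6, Σxy = 1387.3, Σx² = 214, Σy² = 9045.06
Sxx = Σx² − (Σx)²/n = 214 − 180 = 34
Sxy = Σxy − (Σx)(Σy)/n = 1387.3 − 1197.6 = 189.7
Syy = Σy² − (Σy)²/n = 9045.06 − 7968.032 = 1077.028
R² = Sxy²/(Sxx·Syy) = (189.7)²/(34·1077.028) = 0.982718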